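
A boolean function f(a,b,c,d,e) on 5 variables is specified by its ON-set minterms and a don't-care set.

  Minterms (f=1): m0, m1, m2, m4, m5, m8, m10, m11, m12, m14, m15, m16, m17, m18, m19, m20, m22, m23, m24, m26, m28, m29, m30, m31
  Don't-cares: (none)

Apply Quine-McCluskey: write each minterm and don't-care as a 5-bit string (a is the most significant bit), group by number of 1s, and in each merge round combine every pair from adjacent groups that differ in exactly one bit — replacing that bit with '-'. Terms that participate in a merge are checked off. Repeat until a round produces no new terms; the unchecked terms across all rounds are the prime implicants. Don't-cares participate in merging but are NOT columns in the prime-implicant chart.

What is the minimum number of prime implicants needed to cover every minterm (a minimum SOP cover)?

size-2^0 implicants → 00000(✓)  00001(✓)  00010(✓)  00100(✓)  00101(✓)  01000(✓)  01010(✓)  01011(✓)  01100(✓)  01110(✓)  01111(✓)  10000(✓)  10001(✓)  10010(✓)  10011(✓)  10100(✓)  10110(✓)  10111(✓)  11000(✓)  11010(✓)  11100(✓)  11101(✓)  11110(✓)  11111(✓)
size-2^1 implicants → -0000(✓)  -0001(✓)  -0010(✓)  -0100(✓)  -1000(✓)  -1010(✓)  -1100(✓)  -1110(✓)  -1111(✓)  0-000(✓)  0-010(✓)  0-100(✓)  00-00(✓)  00-01(✓)  000-0(✓)  0000-(✓)  0010-(✓)  01-00(✓)  01-10(✓)  01-11(✓)  010-0(✓)  0101-(✓)  011-0(✓)  0111-(✓)  1-000(✓)  1-010(✓)  1-100(✓)  1-110(✓)  1-111(✓)  10-00(✓)  10-10(✓)  10-11(✓)  100-0(✓)  100-1(✓)  1000-(✓)  1001-(✓)  101-0(✓)  1011-(✓)  11-00(✓)  11-10(✓)  110-0(✓)  111-0(✓)  111-1(✓)  1110-(✓)  1111-(✓)
size-2^2 implicants → --000(✓)  --010(✓)  --100(✓)  -0-00(✓)  -00-0(✓)  -000-  -1-00(✓)  -1-10(✓)  -10-0(✓)  -11-0(✓)  -111-  0--00(✓)  0-0-0(✓)  00-0-  01--0(✓)  01-1-  1--00(✓)  1--10(✓)  1-0-0(✓)  1-1-0(✓)  1-11-  10--0(✓)  10-1-  100--  11--0(✓)  111--
size-2^3 implicants → ---00  --0-0  -1--0  1---0
Unchecked terms (primes): ---00, --0-0, -000-, -1--0, -111-, 00-0-, 01-1-, 1---0, 1-11-, 10-1-, 100--, 111--
Minterm coverage:
  m0 ⊆ ---00,--0-0,-000-,00-0-
  m1 ⊆ -000-,00-0-
  m2 ⊆ --0-0 [E]
  m4 ⊆ ---00,00-0-
  m5 ⊆ 00-0- [E]
  m8 ⊆ ---00,--0-0,-1--0
  m10 ⊆ --0-0,-1--0,01-1-
  m11 ⊆ 01-1- [E]
  m12 ⊆ ---00,-1--0
  m14 ⊆ -1--0,-111-,01-1-
  m15 ⊆ -111-,01-1-
  m16 ⊆ ---00,--0-0,-000-,1---0,100--
  m17 ⊆ -000-,100--
  m18 ⊆ --0-0,1---0,10-1-,100--
  m19 ⊆ 10-1-,100--
  m20 ⊆ ---00,1---0
  m22 ⊆ 1---0,1-11-,10-1-
  m23 ⊆ 1-11-,10-1-
  m24 ⊆ ---00,--0-0,-1--0,1---0
  m26 ⊆ --0-0,-1--0,1---0
  m28 ⊆ ---00,-1--0,1---0,111--
  m29 ⊆ 111-- [E]
  m30 ⊆ -1--0,-111-,1---0,1-11-,111--
  m31 ⊆ -111-,1-11-,111--
E = {--0-0, 00-0-, 01-1-, 111--}
Petrick residual → ---00, -000-, 10-1-
Cover = d'e' + c'e' + b'c'd' + a'b'd' + a'bd + ab'd + abc  |cover|=7

7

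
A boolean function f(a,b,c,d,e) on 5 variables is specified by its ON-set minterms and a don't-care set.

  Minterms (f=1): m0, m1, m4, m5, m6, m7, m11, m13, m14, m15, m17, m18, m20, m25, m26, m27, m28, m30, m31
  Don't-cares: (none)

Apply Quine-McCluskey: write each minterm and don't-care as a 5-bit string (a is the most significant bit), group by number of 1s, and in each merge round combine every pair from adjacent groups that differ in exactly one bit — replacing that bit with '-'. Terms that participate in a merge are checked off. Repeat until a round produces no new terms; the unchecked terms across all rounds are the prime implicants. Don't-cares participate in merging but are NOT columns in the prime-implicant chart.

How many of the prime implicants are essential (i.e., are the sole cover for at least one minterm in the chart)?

[col 0] 00000*, 00001*, 00100*, 00101*, 00110*, 00111*, 01011*, 01101*, 01110*, 01111*, 10001*, 10010*, 10100*, 11001*, 11010*, 11011*, 11100*, 11110*, 11111*
[col 1] -0001, -0100, -1011*, -1110*, -1111*, 0-101*, 0-110*, 0-111*, 00-00*, 00-01*, 0000-*, 001-0*, 001-1*, 0010-*, 0011-*, 01-11*, 011-1*, 0111-*, 1-001, 1-010, 1-100, 11-10*, 11-11*, 110-1, 1101-*, 111-0, 1111-*
[col 2] -1-11, -111-, 0-1-1, 0-11-, 00-0-, 001--, 11-1-
Prime implicants: -0001, -0100, -1-11, -111-, 0-1-1, 0-11-, 00-0-, 001--, 1-001, 1-010, 1-100, 11-1-, 110-1, 111-0
PI chart (minterm → PIs covering it):
  0 | 00-0-  (sole → essential)
  1 | -0001,00-0-
  4 | -0100,00-0-,001--
  5 | 0-1-1,00-0-,001--
  6 | 0-11-,001--
  7 | 0-1-1,0-11-,001--
  11 | -1-11  (sole → essential)
  13 | 0-1-1  (sole → essential)
  14 | -111-,0-11-
  15 | -1-11,-111-,0-1-1,0-11-
  17 | -0001,1-001
  18 | 1-010  (sole → essential)
  20 | -0100,1-100
  25 | 1-001,110-1
  26 | 1-010,11-1-
  27 | -1-11,11-1-,110-1
  28 | 1-100,111-0
  30 | -111-,11-1-,111-0
  31 | -1-11,-111-,11-1-
Essential prime implicants: -1-11, 0-1-1, 00-0-, 1-010

4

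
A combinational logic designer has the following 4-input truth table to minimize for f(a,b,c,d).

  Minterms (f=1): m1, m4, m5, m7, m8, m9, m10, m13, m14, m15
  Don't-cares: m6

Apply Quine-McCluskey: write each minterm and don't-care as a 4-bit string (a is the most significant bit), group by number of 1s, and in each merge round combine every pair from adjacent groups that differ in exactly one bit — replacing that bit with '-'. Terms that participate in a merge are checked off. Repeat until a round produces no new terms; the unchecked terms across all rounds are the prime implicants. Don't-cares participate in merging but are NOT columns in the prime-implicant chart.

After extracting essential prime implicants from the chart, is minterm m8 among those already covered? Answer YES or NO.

NO

Round 0: 0001✓ 0100✓ 0101✓ 0110✓ 0111✓ 1000✓ 1001✓ 1010✓ 1101✓ 1110✓ 1111✓
Round 1: -001✓ -101✓ -110✓ -111✓ 0-01✓ 01-0✓ 01-1✓ 010-✓ 011-✓ 1-01✓ 1-10 10-0 100- 11-1✓ 111-✓
Round 2: --01 -1-1 -11- 01--
PIs = {--01, -1-1, -11-, 01--, 1-10, 10-0, 100-}
Coverage chart:
  m1: --01 ←essential
  m4: 01-- ←essential
  m5: --01,-1-1,01--
  m7: -1-1,-11-,01--
  m8: 10-0,100-
  m9: --01,100-
  m10: 1-10,10-0
  m13: --01,-1-1
  m14: -11-,1-10
  m15: -1-1,-11-
Essential: --01, 01--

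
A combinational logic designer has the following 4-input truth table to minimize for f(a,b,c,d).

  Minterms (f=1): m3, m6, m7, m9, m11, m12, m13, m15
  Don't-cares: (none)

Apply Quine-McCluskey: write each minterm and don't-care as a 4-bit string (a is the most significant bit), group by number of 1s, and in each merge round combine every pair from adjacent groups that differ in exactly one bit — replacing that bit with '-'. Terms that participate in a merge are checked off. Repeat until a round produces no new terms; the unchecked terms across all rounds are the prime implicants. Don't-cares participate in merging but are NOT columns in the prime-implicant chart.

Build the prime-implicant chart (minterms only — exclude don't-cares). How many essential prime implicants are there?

Round 0: 0011✓ 0110✓ 0111✓ 1001✓ 1011✓ 1100✓ 1101✓ 1111✓
Round 1: -011✓ -111✓ 0-11✓ 011- 1-01✓ 1-11✓ 10-1✓ 11-1✓ 110-
Round 2: --11 1--1
PIs = {--11, 011-, 1--1, 110-}
Coverage chart:
  m3: --11 ←essential
  m6: 011- ←essential
  m7: --11,011-
  m9: 1--1 ←essential
  m11: --11,1--1
  m12: 110- ←essential
  m13: 1--1,110-
  m15: --11,1--1
Essential: --11, 011-, 1--1, 110-

4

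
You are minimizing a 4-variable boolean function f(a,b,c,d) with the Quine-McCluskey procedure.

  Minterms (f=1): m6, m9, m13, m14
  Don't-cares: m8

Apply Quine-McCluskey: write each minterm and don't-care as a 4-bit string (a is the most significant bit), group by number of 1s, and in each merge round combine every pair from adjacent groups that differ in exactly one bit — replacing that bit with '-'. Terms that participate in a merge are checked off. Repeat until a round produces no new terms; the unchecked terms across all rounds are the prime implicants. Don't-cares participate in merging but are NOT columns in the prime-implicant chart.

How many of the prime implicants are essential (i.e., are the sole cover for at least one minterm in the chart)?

[col 0] 0110*, 1000*, 1001*, 1101*, 1110*
[col 1] -110, 1-01, 100-
Prime implicants: -110, 1-01, 100-
PI chart (minterm → PIs covering it):
  6 | -110  (sole → essential)
  9 | 1-01,100-
  13 | 1-01  (sole → essential)
  14 | -110  (sole → essential)
Essential prime implicants: -110, 1-01

2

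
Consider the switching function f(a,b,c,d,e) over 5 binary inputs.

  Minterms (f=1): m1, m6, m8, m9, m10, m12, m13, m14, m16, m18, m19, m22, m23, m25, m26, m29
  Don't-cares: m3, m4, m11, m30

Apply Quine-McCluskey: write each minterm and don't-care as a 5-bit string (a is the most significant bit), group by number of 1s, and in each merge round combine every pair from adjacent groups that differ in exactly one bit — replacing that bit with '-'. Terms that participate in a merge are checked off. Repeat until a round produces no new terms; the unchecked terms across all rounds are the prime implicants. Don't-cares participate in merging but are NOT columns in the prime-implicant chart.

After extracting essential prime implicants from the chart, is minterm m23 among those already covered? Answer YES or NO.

Round 0: 00001✓ 00011✓ 00100✓ 00110✓ 01000✓ 01001✓ 01010✓ 01011✓ 01100✓ 01101✓ 01110✓ 10000✓ 10010✓ 10011✓ 10110✓ 10111✓ 11001✓ 11010✓ 11101✓ 11110✓
Round 1: -0011 -0110✓ -1001✓ -1010✓ -1101✓ -1110✓ 0-001✓ 0-011✓ 0-100✓ 0-110✓ 000-1✓ 001-0✓ 01-00✓ 01-01✓ 01-10✓ 010-0✓ 010-1✓ 0100-✓ 0101-✓ 011-0✓ 0110-✓ 1-010✓ 1-110✓ 10-10✓ 10-11✓ 100-0 1001-✓ 1011-✓ 11-01✓ 11-10✓
Round 2: --110 -1-01 -1-10 0-0-1 0-1-0 01--0 01-0- 010-- 1--10 10-1-
PIs = {--110, -0011, -1-01, -1-10, 0-0-1, 0-1-0, 01--0, 01-0-, 010--, 1--10, 10-1-, 100-0}
Coverage chart:
  m1: 0-0-1 ←essential
  m6: --110,0-1-0
  m8: 01--0,01-0-,010--
  m9: -1-01,0-0-1,01-0-,010--
  m10: -1-10,01--0,010--
  m12: 0-1-0,01--0,01-0-
  m13: -1-01,01-0-
  m14: --110,-1-10,0-1-0,01--0
  m16: 100-0 ←essential
  m18: 1--10,10-1-,100-0
  m19: -0011,10-1-
  m22: --110,1--10,10-1-
  m23: 10-1- ←essential
  m25: -1-01 ←essential
  m26: -1-10,1--10
  m29: -1-01 ←essential
Essential: -1-01, 0-0-1, 10-1-, 100-0

YES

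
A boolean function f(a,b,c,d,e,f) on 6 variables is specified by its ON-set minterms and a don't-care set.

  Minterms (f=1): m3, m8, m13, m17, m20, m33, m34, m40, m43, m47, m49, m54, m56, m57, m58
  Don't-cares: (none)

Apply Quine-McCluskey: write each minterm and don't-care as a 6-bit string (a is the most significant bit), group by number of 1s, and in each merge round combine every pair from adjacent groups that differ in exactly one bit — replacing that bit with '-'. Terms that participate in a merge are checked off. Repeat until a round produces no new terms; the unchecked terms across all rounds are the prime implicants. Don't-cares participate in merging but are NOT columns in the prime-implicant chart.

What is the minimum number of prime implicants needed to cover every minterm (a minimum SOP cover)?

11

[col 0] 000011, 001000*, 001101, 010001*, 010100, 100001*, 100010, 101000*, 101011*, 101111*, 110001*, 110110, 111000*, 111001*, 111010*
[col 1] -01000, -10001, 1-0001, 1-1000, 101-11, 11-001, 1110-0, 11100-
Prime implicants: -01000, -10001, 000011, 001101, 010100, 1-0001, 1-1000, 100010, 101-11, 11-001, 110110, 1110-0, 11100-
PI chart (minterm → PIs covering it):
  3 | 000011  (sole → essential)
  8 | -01000  (sole → essential)
  13 | 001101  (sole → essential)
  17 | -10001  (sole → essential)
  20 | 010100  (sole → essential)
  33 | 1-0001  (sole → essential)
  34 | 100010  (sole → essential)
  40 | -01000,1-1000
  43 | 101-11  (sole → essential)
  47 | 101-11  (sole → essential)
  49 | -10001,1-0001,11-001
  54 | 110110  (sole → essential)
  56 | 1-1000,1110-0,11100-
  57 | 11-001,11100-
  58 | 1110-0  (sole → essential)
Essential prime implicants: -01000, -10001, 000011, 001101, 010100, 1-0001, 100010, 101-11, 110110, 1110-0
Petrick residual → 11-001
Minimum SOP uses 11 PIs: b'cd'e'f' + bc'd'e'f + a'b'c'd'ef + a'b'cde'f + a'bc'de'f' + ac'd'e'f + ab'c'd'ef' + ab'cef + abd'e'f + abc'def' + abcd'f'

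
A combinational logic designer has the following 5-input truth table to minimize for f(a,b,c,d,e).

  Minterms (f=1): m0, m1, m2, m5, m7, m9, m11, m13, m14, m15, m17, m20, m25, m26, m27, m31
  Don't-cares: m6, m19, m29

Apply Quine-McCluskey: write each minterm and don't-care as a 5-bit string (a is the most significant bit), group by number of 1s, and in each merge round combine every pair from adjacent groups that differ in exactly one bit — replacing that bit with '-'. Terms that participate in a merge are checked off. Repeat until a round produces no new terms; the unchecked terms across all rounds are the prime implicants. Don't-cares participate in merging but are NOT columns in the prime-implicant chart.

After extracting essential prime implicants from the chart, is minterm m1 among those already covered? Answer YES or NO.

Round 0: 00000✓ 00001✓ 00010✓ 00101✓ 00110✓ 00111✓ 01001✓ 01011✓ 01101✓ 01110✓ 01111✓ 10001✓ 10011✓ 10100 11001✓ 11010✓ 11011✓ 11101✓ 11111✓
Round 1: -0001✓ -1001✓ -1011✓ -1101✓ -1111✓ 0-001✓ 0-101✓ 0-110✓ 0-111✓ 00-01✓ 00-10 000-0 0000- 001-1✓ 0011-✓ 01-01✓ 01-11✓ 010-1✓ 011-1✓ 0111-✓ 1-001✓ 1-011✓ 100-1✓ 11-01✓ 11-11✓ 110-1✓ 1101- 111-1✓
Round 2: --001 -1-01✓ -1-11✓ -10-1✓ -11-1✓ 0--01 0-1-1 0-11- 01--1✓ 1-0-1 11--1✓
Round 3: -1--1
PIs = {--001, -1--1, 0--01, 0-1-1, 0-11-, 00-10, 000-0, 0000-, 1-0-1, 10100, 1101-}
Coverage chart:
  m0: 000-0,0000-
  m1: --001,0--01,0000-
  m2: 00-10,000-0
  m5: 0--01,0-1-1
  m7: 0-1-1,0-11-
  m9: --001,-1--1,0--01
  m11: -1--1 ←essential
  m13: -1--1,0--01,0-1-1
  m14: 0-11- ←essential
  m15: -1--1,0-1-1,0-11-
  m17: --001,1-0-1
  m20: 10100 ←essential
  m25: --001,-1--1,1-0-1
  m26: 1101- ←essential
  m27: -1--1,1-0-1,1101-
  m31: -1--1 ←essential
Essential: -1--1, 0-11-, 10100, 1101-

NO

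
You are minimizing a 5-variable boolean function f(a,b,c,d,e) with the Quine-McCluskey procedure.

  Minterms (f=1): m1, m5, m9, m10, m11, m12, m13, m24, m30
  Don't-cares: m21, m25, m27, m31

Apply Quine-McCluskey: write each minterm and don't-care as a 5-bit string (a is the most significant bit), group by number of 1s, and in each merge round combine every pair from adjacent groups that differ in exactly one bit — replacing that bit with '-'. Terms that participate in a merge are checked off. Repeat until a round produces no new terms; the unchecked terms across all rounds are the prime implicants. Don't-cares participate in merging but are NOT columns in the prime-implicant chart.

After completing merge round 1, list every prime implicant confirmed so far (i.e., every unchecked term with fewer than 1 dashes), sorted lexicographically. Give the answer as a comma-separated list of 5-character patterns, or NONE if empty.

size-2^0 implicants → 00001(✓)  00101(✓)  01001(✓)  01010(✓)  01011(✓)  01100(✓)  01101(✓)  10101(✓)  11000(✓)  11001(✓)  11011(✓)  11110(✓)  11111(✓)
size-2^1 implicants → -0101  -1001(✓)  -1011(✓)  0-001(✓)  0-101(✓)  00-01(✓)  01-01(✓)  010-1(✓)  0101-  0110-  11-11  110-1(✓)  1100-  1111-
size-2^2 implicants → -10-1  0--01
Unchecked terms (primes): -0101, -10-1, 0--01, 0101-, 0110-, 11-11, 1100-, 1111-

NONE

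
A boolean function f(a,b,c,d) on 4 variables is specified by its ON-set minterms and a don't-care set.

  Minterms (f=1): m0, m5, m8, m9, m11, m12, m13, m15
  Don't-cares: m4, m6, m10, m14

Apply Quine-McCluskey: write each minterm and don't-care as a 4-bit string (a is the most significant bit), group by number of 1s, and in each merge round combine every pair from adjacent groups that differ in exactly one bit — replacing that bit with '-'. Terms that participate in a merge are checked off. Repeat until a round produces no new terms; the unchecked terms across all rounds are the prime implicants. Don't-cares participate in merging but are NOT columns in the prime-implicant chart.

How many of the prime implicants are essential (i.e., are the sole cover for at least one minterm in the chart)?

Round 0: 0000✓ 0100✓ 0101✓ 0110✓ 1000✓ 1001✓ 1010✓ 1011✓ 1100✓ 1101✓ 1110✓ 1111✓
Round 1: -000✓ -100✓ -101✓ -110✓ 0-00✓ 01-0✓ 010-✓ 1-00✓ 1-01✓ 1-10✓ 1-11✓ 10-0✓ 10-1✓ 100-✓ 101-✓ 11-0✓ 11-1✓ 110-✓ 111-✓
Round 2: --00 -1-0 -10- 1--0✓ 1--1✓ 1-0-✓ 1-1-✓ 10--✓ 11--✓
Round 3: 1---
PIs = {--00, -1-0, -10-, 1---}
Coverage chart:
  m0: --00 ←essential
  m5: -10- ←essential
  m8: --00,1---
  m9: 1--- ←essential
  m11: 1--- ←essential
  m12: --00,-1-0,-10-,1---
  m13: -10-,1---
  m15: 1--- ←essential
Essential: --00, -10-, 1---

3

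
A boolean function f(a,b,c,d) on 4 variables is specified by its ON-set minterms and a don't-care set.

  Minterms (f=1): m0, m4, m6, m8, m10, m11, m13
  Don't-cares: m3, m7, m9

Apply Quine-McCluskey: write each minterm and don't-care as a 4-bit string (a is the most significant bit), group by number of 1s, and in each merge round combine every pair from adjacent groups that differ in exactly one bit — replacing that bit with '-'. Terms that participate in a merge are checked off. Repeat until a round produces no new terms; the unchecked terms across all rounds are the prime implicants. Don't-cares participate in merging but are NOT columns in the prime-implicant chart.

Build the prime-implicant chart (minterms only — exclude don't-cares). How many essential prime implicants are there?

size-2^0 implicants → 0000(✓)  0011(✓)  0100(✓)  0110(✓)  0111(✓)  1000(✓)  1001(✓)  1010(✓)  1011(✓)  1101(✓)
size-2^1 implicants → -000  -011  0-00  0-11  01-0  011-  1-01  10-0(✓)  10-1(✓)  100-(✓)  101-(✓)
size-2^2 implicants → 10--
Unchecked terms (primes): -000, -011, 0-00, 0-11, 01-0, 011-, 1-01, 10--
Minterm coverage:
  m0 ⊆ -000,0-00
  m4 ⊆ 0-00,01-0
  m6 ⊆ 01-0,011-
  m8 ⊆ -000,10--
  m10 ⊆ 10-- [E]
  m11 ⊆ -011,10--
  m13 ⊆ 1-01 [E]
E = {1-01, 10--}

2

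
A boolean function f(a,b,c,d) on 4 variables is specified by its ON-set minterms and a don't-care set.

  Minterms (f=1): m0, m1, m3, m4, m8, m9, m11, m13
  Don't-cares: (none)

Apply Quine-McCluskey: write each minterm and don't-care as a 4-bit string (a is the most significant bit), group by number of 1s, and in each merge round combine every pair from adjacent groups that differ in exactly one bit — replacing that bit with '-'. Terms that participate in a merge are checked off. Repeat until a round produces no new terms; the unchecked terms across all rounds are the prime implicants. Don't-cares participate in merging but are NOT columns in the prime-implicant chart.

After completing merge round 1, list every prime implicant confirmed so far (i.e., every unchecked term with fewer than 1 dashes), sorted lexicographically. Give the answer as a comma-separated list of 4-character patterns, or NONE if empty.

Round 0: 0000✓ 0001✓ 0011✓ 0100✓ 1000✓ 1001✓ 1011✓ 1101✓
Round 1: -000✓ -001✓ -011✓ 0-00 00-1✓ 000-✓ 1-01 10-1✓ 100-✓
Round 2: -0-1 -00-
PIs = {-0-1, -00-, 0-00, 1-01}

NONE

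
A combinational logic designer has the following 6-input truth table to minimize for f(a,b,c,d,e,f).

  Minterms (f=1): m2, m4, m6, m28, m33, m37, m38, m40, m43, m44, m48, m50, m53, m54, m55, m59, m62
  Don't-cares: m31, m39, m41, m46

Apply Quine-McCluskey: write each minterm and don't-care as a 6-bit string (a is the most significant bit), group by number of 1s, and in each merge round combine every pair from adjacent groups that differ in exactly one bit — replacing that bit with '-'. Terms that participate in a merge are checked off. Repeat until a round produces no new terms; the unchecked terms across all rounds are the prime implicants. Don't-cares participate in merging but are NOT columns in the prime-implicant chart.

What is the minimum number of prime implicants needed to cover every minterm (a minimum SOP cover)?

9

Round 0: 000010✓ 000100✓ 000110✓ 011100 011111 100001✓ 100101✓ 100110✓ 100111✓ 101000✓ 101001✓ 101011✓ 101100✓ 101110✓ 110000✓ 110010✓ 110101✓ 110110✓ 110111✓ 111011✓ 111110✓
Round 1: -00110 000-10 0001-0 1-0101✓ 1-0110✓ 1-0111✓ 1-1011 1-1110✓ 10-001 10-110✓ 100-01 1001-1✓ 10011-✓ 101-00 1010-1 10100- 1011-0 11-110✓ 110-10 1100-0 1101-1✓ 11011-✓
Round 2: 1--110 1-01-1 1-011-
PIs = {-00110, 000-10, 0001-0, 011100, 011111, 1--110, 1-01-1, 1-011-, 1-1011, 10-001, 100-01, 101-00, 1010-1, 10100-, 1011-0, 110-10, 1100-0}
Coverage chart:
  m2: 000-10 ←essential
  m4: 0001-0 ←essential
  m6: -00110,000-10,0001-0
  m28: 011100 ←essential
  m33: 10-001,100-01
  m37: 1-01-1,100-01
  m38: -00110,1--110,1-011-
  m40: 101-00,10100-
  m43: 1-1011,1010-1
  m44: 101-00,1011-0
  m48: 1100-0 ←essential
  m50: 110-10,1100-0
  m53: 1-01-1 ←essential
  m54: 1--110,1-011-,110-10
  m55: 1-01-1,1-011-
  m59: 1-1011 ←essential
  m62: 1--110 ←essential
Essential: 000-10, 0001-0, 011100, 1--110, 1-01-1, 1-1011, 1100-0
Petrick residual → 10-001, 101-00
Min cover (9 terms): a'b'c'ef' + a'b'c'df' + a'bcde'f' + adef' + ac'df + acd'ef + ab'd'e'f + ab'ce'f' + abc'd'f'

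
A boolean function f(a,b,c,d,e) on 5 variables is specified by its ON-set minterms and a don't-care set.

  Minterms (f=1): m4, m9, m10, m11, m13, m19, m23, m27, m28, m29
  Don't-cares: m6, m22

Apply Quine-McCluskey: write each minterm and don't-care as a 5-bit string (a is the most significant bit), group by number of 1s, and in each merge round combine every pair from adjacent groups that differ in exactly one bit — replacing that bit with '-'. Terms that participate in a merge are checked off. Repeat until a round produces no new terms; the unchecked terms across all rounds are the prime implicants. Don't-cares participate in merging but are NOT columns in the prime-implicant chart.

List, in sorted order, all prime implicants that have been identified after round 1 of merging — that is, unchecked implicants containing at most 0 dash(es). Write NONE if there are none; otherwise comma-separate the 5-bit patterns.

NONE

[col 0] 00100*, 00110*, 01001*, 01010*, 01011*, 01101*, 10011*, 10110*, 10111*, 11011*, 11100*, 11101*
[col 1] -0110, -1011, -1101, 001-0, 01-01, 010-1, 0101-, 1-011, 10-11, 1011-, 1110-
Prime implicants: -0110, -1011, -1101, 001-0, 01-01, 010-1, 0101-, 1-011, 10-11, 1011-, 1110-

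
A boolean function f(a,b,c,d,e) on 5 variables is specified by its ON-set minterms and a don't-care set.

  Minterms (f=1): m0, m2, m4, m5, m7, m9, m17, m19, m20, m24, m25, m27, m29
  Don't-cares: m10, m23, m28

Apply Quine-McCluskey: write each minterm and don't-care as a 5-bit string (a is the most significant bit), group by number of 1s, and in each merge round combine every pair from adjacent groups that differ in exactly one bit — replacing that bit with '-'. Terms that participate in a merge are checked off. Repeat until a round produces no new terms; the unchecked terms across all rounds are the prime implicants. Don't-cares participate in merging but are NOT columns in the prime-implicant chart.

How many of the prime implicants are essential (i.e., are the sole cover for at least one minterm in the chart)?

Round 0: 00000✓ 00010✓ 00100✓ 00101✓ 00111✓ 01001✓ 01010✓ 10001✓ 10011✓ 10100✓ 10111✓ 11000✓ 11001✓ 11011✓ 11100✓ 11101✓
Round 1: -0100 -0111 -1001 0-010 00-00 000-0 001-1 0010- 1-001✓ 1-011✓ 1-100 10-11 100-1✓ 11-00✓ 11-01✓ 110-1✓ 1100-✓ 1110-✓
Round 2: 1-0-1 11-0-
PIs = {-0100, -0111, -1001, 0-010, 00-00, 000-0, 001-1, 0010-, 1-0-1, 1-100, 10-11, 11-0-}
Coverage chart:
  m0: 00-00,000-0
  m2: 0-010,000-0
  m4: -0100,00-00,0010-
  m5: 001-1,0010-
  m7: -0111,001-1
  m9: -1001 ←essential
  m17: 1-0-1 ←essential
  m19: 1-0-1,10-11
  m20: -0100,1-100
  m24: 11-0- ←essential
  m25: -1001,1-0-1,11-0-
  m27: 1-0-1 ←essential
  m29: 11-0- ←essential
Essential: -1001, 1-0-1, 11-0-

3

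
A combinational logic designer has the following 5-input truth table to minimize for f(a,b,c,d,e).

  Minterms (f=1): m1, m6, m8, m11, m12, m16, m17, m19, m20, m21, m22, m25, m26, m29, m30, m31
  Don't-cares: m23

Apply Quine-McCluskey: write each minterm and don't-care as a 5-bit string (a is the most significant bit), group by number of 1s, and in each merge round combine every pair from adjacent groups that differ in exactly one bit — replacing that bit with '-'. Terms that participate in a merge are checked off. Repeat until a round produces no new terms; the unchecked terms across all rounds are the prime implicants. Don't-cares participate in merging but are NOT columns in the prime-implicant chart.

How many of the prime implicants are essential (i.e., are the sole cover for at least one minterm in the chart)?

8

Round 0: 00001✓ 00110✓ 01000✓ 01011 01100✓ 10000✓ 10001✓ 10011✓ 10100✓ 10101✓ 10110✓ 10111✓ 11001✓ 11010✓ 11101✓ 11110✓ 11111✓
Round 1: -0001 -0110 01-00 1-001✓ 1-101✓ 1-110✓ 1-111✓ 10-00✓ 10-01✓ 10-11✓ 100-1✓ 1000-✓ 101-0✓ 101-1✓ 1010-✓ 1011-✓ 11-01✓ 11-10 111-1✓ 1111-✓
Round 2: 1--01 1-1-1 1-11- 10--1 10-0- 101--
PIs = {-0001, -0110, 01-00, 01011, 1--01, 1-1-1, 1-11-, 10--1, 10-0-, 101--, 11-10}
Coverage chart:
  m1: -0001 ←essential
  m6: -0110 ←essential
  m8: 01-00 ←essential
  m11: 01011 ←essential
  m12: 01-00 ←essential
  m16: 10-0- ←essential
  m17: -0001,1--01,10--1,10-0-
  m19: 10--1 ←essential
  m20: 10-0-,101--
  m21: 1--01,1-1-1,10--1,10-0-,101--
  m22: -0110,1-11-,101--
  m25: 1--01 ←essential
  m26: 11-10 ←essential
  m29: 1--01,1-1-1
  m30: 1-11-,11-10
  m31: 1-1-1,1-11-
Essential: -0001, -0110, 01-00, 01011, 1--01, 10--1, 10-0-, 11-10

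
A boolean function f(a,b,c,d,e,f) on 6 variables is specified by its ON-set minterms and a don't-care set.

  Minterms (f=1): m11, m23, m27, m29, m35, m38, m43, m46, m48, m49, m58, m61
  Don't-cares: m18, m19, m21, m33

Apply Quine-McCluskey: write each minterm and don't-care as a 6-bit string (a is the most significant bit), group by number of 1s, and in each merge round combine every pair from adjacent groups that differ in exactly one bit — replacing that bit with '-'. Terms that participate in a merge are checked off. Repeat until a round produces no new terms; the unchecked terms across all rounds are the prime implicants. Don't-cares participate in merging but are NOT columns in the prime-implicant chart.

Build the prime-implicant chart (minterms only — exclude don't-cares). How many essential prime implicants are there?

4

[col 0] 001011*, 010010*, 010011*, 010101*, 010111*, 011011*, 011101*, 100001*, 100011*, 100110*, 101011*, 101110*, 110000*, 110001*, 111010, 111101*
[col 1] -01011, -11101, 0-1011, 01-011, 01-101, 010-11, 01001-, 0101-1, 1-0001, 10-011, 10-110, 1000-1, 11000-
Prime implicants: -01011, -11101, 0-1011, 01-011, 01-101, 010-11, 01001-, 0101-1, 1-0001, 10-011, 10-110, 1000-1, 11000-, 111010
PI chart (minterm → PIs covering it):
  11 | -01011,0-1011
  23 | 010-11,0101-1
  27 | 0-1011,01-011
  29 | -11101,01-101
  35 | 10-011,1000-1
  38 | 10-110  (sole → essential)
  43 | -01011,10-011
  46 | 10-110  (sole → essential)
  48 | 11000-  (sole → essential)
  49 | 1-0001,11000-
  58 | 111010  (sole → essential)
  61 | -11101  (sole → essential)
Essential prime implicants: -11101, 10-110, 11000-, 111010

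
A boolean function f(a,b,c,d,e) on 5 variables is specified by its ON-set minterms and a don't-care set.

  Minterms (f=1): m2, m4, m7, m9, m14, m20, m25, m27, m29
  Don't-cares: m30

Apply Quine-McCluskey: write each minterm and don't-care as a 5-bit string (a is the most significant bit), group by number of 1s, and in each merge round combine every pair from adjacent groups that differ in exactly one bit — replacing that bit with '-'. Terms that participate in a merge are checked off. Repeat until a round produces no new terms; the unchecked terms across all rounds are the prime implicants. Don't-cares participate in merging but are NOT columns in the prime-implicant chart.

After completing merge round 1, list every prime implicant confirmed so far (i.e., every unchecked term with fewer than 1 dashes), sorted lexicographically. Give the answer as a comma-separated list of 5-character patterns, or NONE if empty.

[col 0] 00010, 00100*, 00111, 01001*, 01110*, 10100*, 11001*, 11011*, 11101*, 11110*
[col 1] -0100, -1001, -1110, 11-01, 110-1
Prime implicants: -0100, -1001, -1110, 00010, 00111, 11-01, 110-1

00010, 00111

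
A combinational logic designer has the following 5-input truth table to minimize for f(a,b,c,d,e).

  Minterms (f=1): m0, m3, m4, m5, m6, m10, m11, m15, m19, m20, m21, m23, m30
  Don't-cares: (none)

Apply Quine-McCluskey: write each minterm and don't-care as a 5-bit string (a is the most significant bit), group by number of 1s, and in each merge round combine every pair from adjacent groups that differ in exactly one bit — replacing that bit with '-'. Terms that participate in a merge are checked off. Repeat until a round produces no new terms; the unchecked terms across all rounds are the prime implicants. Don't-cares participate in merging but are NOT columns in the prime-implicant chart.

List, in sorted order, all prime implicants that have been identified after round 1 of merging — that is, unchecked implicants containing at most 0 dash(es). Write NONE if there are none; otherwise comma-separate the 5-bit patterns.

11110

size-2^0 implicants → 00000(✓)  00011(✓)  00100(✓)  00101(✓)  00110(✓)  01010(✓)  01011(✓)  01111(✓)  10011(✓)  10100(✓)  10101(✓)  10111(✓)  11110
size-2^1 implicants → -0011  -0100(✓)  -0101(✓)  0-011  00-00  001-0  0010-(✓)  01-11  0101-  10-11  101-1  1010-(✓)
size-2^2 implicants → -010-
Unchecked terms (primes): -0011, -010-, 0-011, 00-00, 001-0, 01-11, 0101-, 10-11, 101-1, 11110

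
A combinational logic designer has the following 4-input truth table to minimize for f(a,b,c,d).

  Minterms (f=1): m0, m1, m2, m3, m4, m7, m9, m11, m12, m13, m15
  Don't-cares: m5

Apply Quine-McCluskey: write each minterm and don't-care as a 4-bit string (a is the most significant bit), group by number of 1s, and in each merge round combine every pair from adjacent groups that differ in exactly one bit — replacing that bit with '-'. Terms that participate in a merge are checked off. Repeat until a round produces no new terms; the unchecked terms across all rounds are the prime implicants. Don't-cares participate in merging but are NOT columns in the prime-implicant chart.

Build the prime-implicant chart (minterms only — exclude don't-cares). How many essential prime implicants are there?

[col 0] 0000*, 0001*, 0010*, 0011*, 0100*, 0101*, 0111*, 1001*, 1011*, 1100*, 1101*, 1111*
[col 1] -001*, -011*, -100*, -101*, -111*, 0-00*, 0-01*, 0-11*, 00-0*, 00-1*, 000-*, 001-*, 01-1*, 010-*, 1-01*, 1-11*, 10-1*, 11-1*, 110-*
[col 2] --01*, --11*, -0-1*, -1-1*, -10-, 0--1*, 0-0-, 00--, 1--1*
[col 3] ---1
Prime implicants: ---1, -10-, 0-0-, 00--
PI chart (minterm → PIs covering it):
  0 | 0-0-,00--
  1 | ---1,0-0-,00--
  2 | 00--  (sole → essential)
  3 | ---1,00--
  4 | -10-,0-0-
  7 | ---1  (sole → essential)
  9 | ---1  (sole → essential)
  11 | ---1  (sole → essential)
  12 | -10-  (sole → essential)
  13 | ---1,-10-
  15 | ---1  (sole → essential)
Essential prime implicants: ---1, -10-, 00--

3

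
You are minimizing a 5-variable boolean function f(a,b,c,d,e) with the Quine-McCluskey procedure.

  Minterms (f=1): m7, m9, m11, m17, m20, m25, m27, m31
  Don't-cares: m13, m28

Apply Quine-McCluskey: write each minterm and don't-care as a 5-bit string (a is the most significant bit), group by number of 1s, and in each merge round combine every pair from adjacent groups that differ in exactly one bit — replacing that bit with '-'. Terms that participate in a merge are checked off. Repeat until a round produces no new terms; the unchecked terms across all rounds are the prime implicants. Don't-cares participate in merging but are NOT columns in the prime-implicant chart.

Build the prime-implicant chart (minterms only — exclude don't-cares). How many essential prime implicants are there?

[col 0] 00111, 01001*, 01011*, 01101*, 10001*, 10100*, 11001*, 11011*, 11100*, 11111*
[col 1] -1001*, -1011*, 01-01, 010-1*, 1-001, 1-100, 11-11, 110-1*
[col 2] -10-1
Prime implicants: -10-1, 00111, 01-01, 1-001, 1-100, 11-11
PI chart (minterm → PIs covering it):
  7 | 00111  (sole → essential)
  9 | -10-1,01-01
  11 | -10-1  (sole → essential)
  17 | 1-001  (sole → essential)
  20 | 1-100  (sole → essential)
  25 | -10-1,1-001
  27 | -10-1,11-11
  31 | 11-11  (sole → essential)
Essential prime implicants: -10-1, 00111, 1-001, 1-100, 11-11

5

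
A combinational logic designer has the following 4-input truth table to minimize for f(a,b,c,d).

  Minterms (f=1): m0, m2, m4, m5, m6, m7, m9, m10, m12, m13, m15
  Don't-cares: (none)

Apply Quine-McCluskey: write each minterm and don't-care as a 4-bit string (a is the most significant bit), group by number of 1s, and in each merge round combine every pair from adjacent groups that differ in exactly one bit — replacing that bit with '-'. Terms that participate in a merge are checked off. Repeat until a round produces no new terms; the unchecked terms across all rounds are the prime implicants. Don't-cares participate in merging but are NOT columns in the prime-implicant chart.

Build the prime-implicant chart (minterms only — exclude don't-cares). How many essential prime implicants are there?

Round 0: 0000✓ 0010✓ 0100✓ 0101✓ 0110✓ 0111✓ 1001✓ 1010✓ 1100✓ 1101✓ 1111✓
Round 1: -010 -100✓ -101✓ -111✓ 0-00✓ 0-10✓ 00-0✓ 01-0✓ 01-1✓ 010-✓ 011-✓ 1-01 11-1✓ 110-✓
Round 2: -1-1 -10- 0--0 01--
PIs = {-010, -1-1, -10-, 0--0, 01--, 1-01}
Coverage chart:
  m0: 0--0 ←essential
  m2: -010,0--0
  m4: -10-,0--0,01--
  m5: -1-1,-10-,01--
  m6: 0--0,01--
  m7: -1-1,01--
  m9: 1-01 ←essential
  m10: -010 ←essential
  m12: -10- ←essential
  m13: -1-1,-10-,1-01
  m15: -1-1 ←essential
Essential: -010, -1-1, -10-, 0--0, 1-01

5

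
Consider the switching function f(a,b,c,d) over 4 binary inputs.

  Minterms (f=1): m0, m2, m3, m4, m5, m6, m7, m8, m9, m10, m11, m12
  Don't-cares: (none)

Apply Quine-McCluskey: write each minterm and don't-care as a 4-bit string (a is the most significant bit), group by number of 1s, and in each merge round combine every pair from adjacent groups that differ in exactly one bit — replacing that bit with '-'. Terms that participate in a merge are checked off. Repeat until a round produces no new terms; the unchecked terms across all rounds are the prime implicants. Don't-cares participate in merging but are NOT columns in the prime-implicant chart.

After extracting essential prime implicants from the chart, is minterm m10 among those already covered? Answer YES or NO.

YES

Round 0: 0000✓ 0010✓ 0011✓ 0100✓ 0101✓ 0110✓ 0111✓ 1000✓ 1001✓ 1010✓ 1011✓ 1100✓
Round 1: -000✓ -010✓ -011✓ -100✓ 0-00✓ 0-10✓ 0-11✓ 00-0✓ 001-✓ 01-0✓ 01-1✓ 010-✓ 011-✓ 1-00✓ 10-0✓ 10-1✓ 100-✓ 101-✓
Round 2: --00 -0-0 -01- 0--0 0-1- 01-- 10--
PIs = {--00, -0-0, -01-, 0--0, 0-1-, 01--, 10--}
Coverage chart:
  m0: --00,-0-0,0--0
  m2: -0-0,-01-,0--0,0-1-
  m3: -01-,0-1-
  m4: --00,0--0,01--
  m5: 01-- ←essential
  m6: 0--0,0-1-,01--
  m7: 0-1-,01--
  m8: --00,-0-0,10--
  m9: 10-- ←essential
  m10: -0-0,-01-,10--
  m11: -01-,10--
  m12: --00 ←essential
Essential: --00, 01--, 10--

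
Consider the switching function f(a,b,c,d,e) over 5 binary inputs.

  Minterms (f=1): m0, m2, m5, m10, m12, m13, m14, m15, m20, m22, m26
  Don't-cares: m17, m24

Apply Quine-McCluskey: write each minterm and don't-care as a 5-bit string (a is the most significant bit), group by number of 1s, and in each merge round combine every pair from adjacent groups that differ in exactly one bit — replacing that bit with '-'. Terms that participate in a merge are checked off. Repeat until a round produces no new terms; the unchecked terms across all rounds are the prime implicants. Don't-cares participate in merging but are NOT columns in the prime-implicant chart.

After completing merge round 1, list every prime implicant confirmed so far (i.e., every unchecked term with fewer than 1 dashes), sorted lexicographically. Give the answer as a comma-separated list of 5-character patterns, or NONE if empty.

[col 0] 00000*, 00010*, 00101*, 01010*, 01100*, 01101*, 01110*, 01111*, 10001, 10100*, 10110*, 11000*, 11010*
[col 1] -1010, 0-010, 0-101, 000-0, 01-10, 011-0*, 011-1*, 0110-*, 0111-*, 101-0, 110-0
[col 2] 011--
Prime implicants: -1010, 0-010, 0-101, 000-0, 01-10, 011--, 10001, 101-0, 110-0

10001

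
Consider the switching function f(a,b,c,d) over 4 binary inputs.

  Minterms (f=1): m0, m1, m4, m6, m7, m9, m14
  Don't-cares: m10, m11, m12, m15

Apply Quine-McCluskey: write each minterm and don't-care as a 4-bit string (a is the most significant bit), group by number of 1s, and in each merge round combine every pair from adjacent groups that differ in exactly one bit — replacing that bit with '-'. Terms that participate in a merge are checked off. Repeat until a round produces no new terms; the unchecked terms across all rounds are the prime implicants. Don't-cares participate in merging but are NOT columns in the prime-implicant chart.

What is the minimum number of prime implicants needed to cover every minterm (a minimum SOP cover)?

size-2^0 implicants → 0000(✓)  0001(✓)  0100(✓)  0110(✓)  0111(✓)  1001(✓)  1010(✓)  1011(✓)  1100(✓)  1110(✓)  1111(✓)
size-2^1 implicants → -001  -100(✓)  -110(✓)  -111(✓)  0-00  000-  01-0(✓)  011-(✓)  1-10(✓)  1-11(✓)  10-1  101-(✓)  11-0(✓)  111-(✓)
size-2^2 implicants → -1-0  -11-  1-1-
Unchecked terms (primes): -001, -1-0, -11-, 0-00, 000-, 1-1-, 10-1
Minterm coverage:
  m0 ⊆ 0-00,000-
  m1 ⊆ -001,000-
  m4 ⊆ -1-0,0-00
  m6 ⊆ -1-0,-11-
  m7 ⊆ -11- [E]
  m9 ⊆ -001,10-1
  m14 ⊆ -1-0,-11-,1-1-
E = {-11-}
Petrick residual → -001, 0-00
Cover = b'c'd + bc + a'c'd'  |cover|=3

3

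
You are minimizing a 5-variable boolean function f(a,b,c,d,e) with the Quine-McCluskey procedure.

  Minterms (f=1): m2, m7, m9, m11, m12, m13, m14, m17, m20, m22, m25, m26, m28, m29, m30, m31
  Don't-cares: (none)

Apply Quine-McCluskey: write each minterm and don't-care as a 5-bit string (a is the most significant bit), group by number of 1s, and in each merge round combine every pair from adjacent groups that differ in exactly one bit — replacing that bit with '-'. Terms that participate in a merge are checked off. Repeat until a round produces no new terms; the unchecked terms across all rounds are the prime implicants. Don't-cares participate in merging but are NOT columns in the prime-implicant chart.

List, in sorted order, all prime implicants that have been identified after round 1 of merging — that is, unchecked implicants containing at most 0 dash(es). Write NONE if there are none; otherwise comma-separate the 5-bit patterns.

size-2^0 implicants → 00010  00111  01001(✓)  01011(✓)  01100(✓)  01101(✓)  01110(✓)  10001(✓)  10100(✓)  10110(✓)  11001(✓)  11010(✓)  11100(✓)  11101(✓)  11110(✓)  11111(✓)
size-2^1 implicants → -1001(✓)  -1100(✓)  -1101(✓)  -1110(✓)  01-01(✓)  010-1  011-0(✓)  0110-(✓)  1-001  1-100(✓)  1-110(✓)  101-0(✓)  11-01(✓)  11-10  111-0(✓)  111-1(✓)  1110-(✓)  1111-(✓)
size-2^2 implicants → -1-01  -11-0  -110-  1-1-0  111--
Unchecked terms (primes): -1-01, -11-0, -110-, 00010, 00111, 010-1, 1-001, 1-1-0, 11-10, 111--

00010, 00111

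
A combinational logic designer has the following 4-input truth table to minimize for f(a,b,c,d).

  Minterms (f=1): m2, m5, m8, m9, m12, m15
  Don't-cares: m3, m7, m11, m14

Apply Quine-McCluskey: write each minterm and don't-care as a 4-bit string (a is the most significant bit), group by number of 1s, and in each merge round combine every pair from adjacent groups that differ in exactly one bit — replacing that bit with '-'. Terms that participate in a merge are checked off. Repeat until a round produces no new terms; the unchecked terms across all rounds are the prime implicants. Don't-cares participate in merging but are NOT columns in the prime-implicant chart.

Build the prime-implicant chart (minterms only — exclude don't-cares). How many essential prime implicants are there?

[col 0] 0010*, 0011*, 0101*, 0111*, 1000*, 1001*, 1011*, 1100*, 1110*, 1111*
[col 1] -011*, -111*, 0-11*, 001-, 01-1, 1-00, 1-11*, 10-1, 100-, 11-0, 111-
[col 2] --11
Prime implicants: --11, 001-, 01-1, 1-00, 10-1, 100-, 11-0, 111-
PI chart (minterm → PIs covering it):
  2 | 001-  (sole → essential)
  5 | 01-1  (sole → essential)
  8 | 1-00,100-
  9 | 10-1,100-
  12 | 1-00,11-0
  15 | --11,111-
Essential prime implicants: 001-, 01-1

2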